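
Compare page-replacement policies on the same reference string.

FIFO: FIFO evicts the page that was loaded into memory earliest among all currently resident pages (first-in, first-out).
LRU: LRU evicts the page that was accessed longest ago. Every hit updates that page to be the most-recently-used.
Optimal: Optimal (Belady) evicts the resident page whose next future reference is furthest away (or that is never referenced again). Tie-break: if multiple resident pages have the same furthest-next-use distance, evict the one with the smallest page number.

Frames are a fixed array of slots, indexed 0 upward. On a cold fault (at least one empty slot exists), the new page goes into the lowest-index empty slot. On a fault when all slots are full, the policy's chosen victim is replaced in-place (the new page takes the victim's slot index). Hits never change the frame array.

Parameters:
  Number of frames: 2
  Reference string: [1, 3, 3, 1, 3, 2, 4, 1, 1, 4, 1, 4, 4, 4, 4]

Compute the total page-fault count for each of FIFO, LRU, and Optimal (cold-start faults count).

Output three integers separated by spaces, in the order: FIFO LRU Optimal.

Answer: 5 5 4

Derivation:
--- FIFO ---
  step 0: ref 1 -> FAULT, frames=[1,-] (faults so far: 1)
  step 1: ref 3 -> FAULT, frames=[1,3] (faults so far: 2)
  step 2: ref 3 -> HIT, frames=[1,3] (faults so far: 2)
  step 3: ref 1 -> HIT, frames=[1,3] (faults so far: 2)
  step 4: ref 3 -> HIT, frames=[1,3] (faults so far: 2)
  step 5: ref 2 -> FAULT, evict 1, frames=[2,3] (faults so far: 3)
  step 6: ref 4 -> FAULT, evict 3, frames=[2,4] (faults so far: 4)
  step 7: ref 1 -> FAULT, evict 2, frames=[1,4] (faults so far: 5)
  step 8: ref 1 -> HIT, frames=[1,4] (faults so far: 5)
  step 9: ref 4 -> HIT, frames=[1,4] (faults so far: 5)
  step 10: ref 1 -> HIT, frames=[1,4] (faults so far: 5)
  step 11: ref 4 -> HIT, frames=[1,4] (faults so far: 5)
  step 12: ref 4 -> HIT, frames=[1,4] (faults so far: 5)
  step 13: ref 4 -> HIT, frames=[1,4] (faults so far: 5)
  step 14: ref 4 -> HIT, frames=[1,4] (faults so far: 5)
  FIFO total faults: 5
--- LRU ---
  step 0: ref 1 -> FAULT, frames=[1,-] (faults so far: 1)
  step 1: ref 3 -> FAULT, frames=[1,3] (faults so far: 2)
  step 2: ref 3 -> HIT, frames=[1,3] (faults so far: 2)
  step 3: ref 1 -> HIT, frames=[1,3] (faults so far: 2)
  step 4: ref 3 -> HIT, frames=[1,3] (faults so far: 2)
  step 5: ref 2 -> FAULT, evict 1, frames=[2,3] (faults so far: 3)
  step 6: ref 4 -> FAULT, evict 3, frames=[2,4] (faults so far: 4)
  step 7: ref 1 -> FAULT, evict 2, frames=[1,4] (faults so far: 5)
  step 8: ref 1 -> HIT, frames=[1,4] (faults so far: 5)
  step 9: ref 4 -> HIT, frames=[1,4] (faults so far: 5)
  step 10: ref 1 -> HIT, frames=[1,4] (faults so far: 5)
  step 11: ref 4 -> HIT, frames=[1,4] (faults so far: 5)
  step 12: ref 4 -> HIT, frames=[1,4] (faults so far: 5)
  step 13: ref 4 -> HIT, frames=[1,4] (faults so far: 5)
  step 14: ref 4 -> HIT, frames=[1,4] (faults so far: 5)
  LRU total faults: 5
--- Optimal ---
  step 0: ref 1 -> FAULT, frames=[1,-] (faults so far: 1)
  step 1: ref 3 -> FAULT, frames=[1,3] (faults so far: 2)
  step 2: ref 3 -> HIT, frames=[1,3] (faults so far: 2)
  step 3: ref 1 -> HIT, frames=[1,3] (faults so far: 2)
  step 4: ref 3 -> HIT, frames=[1,3] (faults so far: 2)
  step 5: ref 2 -> FAULT, evict 3, frames=[1,2] (faults so far: 3)
  step 6: ref 4 -> FAULT, evict 2, frames=[1,4] (faults so far: 4)
  step 7: ref 1 -> HIT, frames=[1,4] (faults so far: 4)
  step 8: ref 1 -> HIT, frames=[1,4] (faults so far: 4)
  step 9: ref 4 -> HIT, frames=[1,4] (faults so far: 4)
  step 10: ref 1 -> HIT, frames=[1,4] (faults so far: 4)
  step 11: ref 4 -> HIT, frames=[1,4] (faults so far: 4)
  step 12: ref 4 -> HIT, frames=[1,4] (faults so far: 4)
  step 13: ref 4 -> HIT, frames=[1,4] (faults so far: 4)
  step 14: ref 4 -> HIT, frames=[1,4] (faults so far: 4)
  Optimal total faults: 4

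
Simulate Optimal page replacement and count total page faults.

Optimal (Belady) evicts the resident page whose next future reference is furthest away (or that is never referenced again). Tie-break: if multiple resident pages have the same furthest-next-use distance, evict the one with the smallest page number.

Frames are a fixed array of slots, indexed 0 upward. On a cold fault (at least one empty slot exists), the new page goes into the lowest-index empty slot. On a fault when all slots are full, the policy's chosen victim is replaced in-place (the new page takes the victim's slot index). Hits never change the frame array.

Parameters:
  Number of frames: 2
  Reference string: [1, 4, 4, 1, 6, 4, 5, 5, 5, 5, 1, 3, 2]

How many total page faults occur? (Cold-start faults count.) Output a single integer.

Answer: 7

Derivation:
Step 0: ref 1 → FAULT, frames=[1,-]
Step 1: ref 4 → FAULT, frames=[1,4]
Step 2: ref 4 → HIT, frames=[1,4]
Step 3: ref 1 → HIT, frames=[1,4]
Step 4: ref 6 → FAULT (evict 1), frames=[6,4]
Step 5: ref 4 → HIT, frames=[6,4]
Step 6: ref 5 → FAULT (evict 4), frames=[6,5]
Step 7: ref 5 → HIT, frames=[6,5]
Step 8: ref 5 → HIT, frames=[6,5]
Step 9: ref 5 → HIT, frames=[6,5]
Step 10: ref 1 → FAULT (evict 5), frames=[6,1]
Step 11: ref 3 → FAULT (evict 1), frames=[6,3]
Step 12: ref 2 → FAULT (evict 3), frames=[6,2]
Total faults: 7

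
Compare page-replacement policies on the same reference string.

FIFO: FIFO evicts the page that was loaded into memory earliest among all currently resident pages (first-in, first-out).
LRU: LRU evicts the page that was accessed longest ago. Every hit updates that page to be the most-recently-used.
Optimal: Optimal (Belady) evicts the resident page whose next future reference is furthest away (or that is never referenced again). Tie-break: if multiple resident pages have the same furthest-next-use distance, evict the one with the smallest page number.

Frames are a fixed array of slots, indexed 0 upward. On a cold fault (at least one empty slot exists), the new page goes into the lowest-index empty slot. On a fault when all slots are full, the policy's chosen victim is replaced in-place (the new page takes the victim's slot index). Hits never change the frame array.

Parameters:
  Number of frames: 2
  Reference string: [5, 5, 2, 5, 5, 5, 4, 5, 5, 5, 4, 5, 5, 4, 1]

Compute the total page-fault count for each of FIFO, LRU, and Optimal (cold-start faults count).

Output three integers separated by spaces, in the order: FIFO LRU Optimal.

--- FIFO ---
  step 0: ref 5 -> FAULT, frames=[5,-] (faults so far: 1)
  step 1: ref 5 -> HIT, frames=[5,-] (faults so far: 1)
  step 2: ref 2 -> FAULT, frames=[5,2] (faults so far: 2)
  step 3: ref 5 -> HIT, frames=[5,2] (faults so far: 2)
  step 4: ref 5 -> HIT, frames=[5,2] (faults so far: 2)
  step 5: ref 5 -> HIT, frames=[5,2] (faults so far: 2)
  step 6: ref 4 -> FAULT, evict 5, frames=[4,2] (faults so far: 3)
  step 7: ref 5 -> FAULT, evict 2, frames=[4,5] (faults so far: 4)
  step 8: ref 5 -> HIT, frames=[4,5] (faults so far: 4)
  step 9: ref 5 -> HIT, frames=[4,5] (faults so far: 4)
  step 10: ref 4 -> HIT, frames=[4,5] (faults so far: 4)
  step 11: ref 5 -> HIT, frames=[4,5] (faults so far: 4)
  step 12: ref 5 -> HIT, frames=[4,5] (faults so far: 4)
  step 13: ref 4 -> HIT, frames=[4,5] (faults so far: 4)
  step 14: ref 1 -> FAULT, evict 4, frames=[1,5] (faults so far: 5)
  FIFO total faults: 5
--- LRU ---
  step 0: ref 5 -> FAULT, frames=[5,-] (faults so far: 1)
  step 1: ref 5 -> HIT, frames=[5,-] (faults so far: 1)
  step 2: ref 2 -> FAULT, frames=[5,2] (faults so far: 2)
  step 3: ref 5 -> HIT, frames=[5,2] (faults so far: 2)
  step 4: ref 5 -> HIT, frames=[5,2] (faults so far: 2)
  step 5: ref 5 -> HIT, frames=[5,2] (faults so far: 2)
  step 6: ref 4 -> FAULT, evict 2, frames=[5,4] (faults so far: 3)
  step 7: ref 5 -> HIT, frames=[5,4] (faults so far: 3)
  step 8: ref 5 -> HIT, frames=[5,4] (faults so far: 3)
  step 9: ref 5 -> HIT, frames=[5,4] (faults so far: 3)
  step 10: ref 4 -> HIT, frames=[5,4] (faults so far: 3)
  step 11: ref 5 -> HIT, frames=[5,4] (faults so far: 3)
  step 12: ref 5 -> HIT, frames=[5,4] (faults so far: 3)
  step 13: ref 4 -> HIT, frames=[5,4] (faults so far: 3)
  step 14: ref 1 -> FAULT, evict 5, frames=[1,4] (faults so far: 4)
  LRU total faults: 4
--- Optimal ---
  step 0: ref 5 -> FAULT, frames=[5,-] (faults so far: 1)
  step 1: ref 5 -> HIT, frames=[5,-] (faults so far: 1)
  step 2: ref 2 -> FAULT, frames=[5,2] (faults so far: 2)
  step 3: ref 5 -> HIT, frames=[5,2] (faults so far: 2)
  step 4: ref 5 -> HIT, frames=[5,2] (faults so far: 2)
  step 5: ref 5 -> HIT, frames=[5,2] (faults so far: 2)
  step 6: ref 4 -> FAULT, evict 2, frames=[5,4] (faults so far: 3)
  step 7: ref 5 -> HIT, frames=[5,4] (faults so far: 3)
  step 8: ref 5 -> HIT, frames=[5,4] (faults so far: 3)
  step 9: ref 5 -> HIT, frames=[5,4] (faults so far: 3)
  step 10: ref 4 -> HIT, frames=[5,4] (faults so far: 3)
  step 11: ref 5 -> HIT, frames=[5,4] (faults so far: 3)
  step 12: ref 5 -> HIT, frames=[5,4] (faults so far: 3)
  step 13: ref 4 -> HIT, frames=[5,4] (faults so far: 3)
  step 14: ref 1 -> FAULT, evict 4, frames=[5,1] (faults so far: 4)
  Optimal total faults: 4

Answer: 5 4 4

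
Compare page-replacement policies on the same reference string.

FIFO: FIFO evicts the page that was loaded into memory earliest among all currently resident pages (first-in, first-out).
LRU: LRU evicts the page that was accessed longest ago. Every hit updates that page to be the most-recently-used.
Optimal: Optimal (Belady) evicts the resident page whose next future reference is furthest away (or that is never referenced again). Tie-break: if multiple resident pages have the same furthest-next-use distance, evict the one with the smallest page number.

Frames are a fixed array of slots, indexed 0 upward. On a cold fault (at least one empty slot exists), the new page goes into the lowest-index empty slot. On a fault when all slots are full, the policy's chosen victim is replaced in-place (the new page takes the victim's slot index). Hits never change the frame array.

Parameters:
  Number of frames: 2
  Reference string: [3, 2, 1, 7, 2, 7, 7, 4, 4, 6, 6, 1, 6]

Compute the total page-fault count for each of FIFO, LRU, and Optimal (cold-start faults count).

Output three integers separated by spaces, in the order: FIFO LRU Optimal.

Answer: 8 8 7

Derivation:
--- FIFO ---
  step 0: ref 3 -> FAULT, frames=[3,-] (faults so far: 1)
  step 1: ref 2 -> FAULT, frames=[3,2] (faults so far: 2)
  step 2: ref 1 -> FAULT, evict 3, frames=[1,2] (faults so far: 3)
  step 3: ref 7 -> FAULT, evict 2, frames=[1,7] (faults so far: 4)
  step 4: ref 2 -> FAULT, evict 1, frames=[2,7] (faults so far: 5)
  step 5: ref 7 -> HIT, frames=[2,7] (faults so far: 5)
  step 6: ref 7 -> HIT, frames=[2,7] (faults so far: 5)
  step 7: ref 4 -> FAULT, evict 7, frames=[2,4] (faults so far: 6)
  step 8: ref 4 -> HIT, frames=[2,4] (faults so far: 6)
  step 9: ref 6 -> FAULT, evict 2, frames=[6,4] (faults so far: 7)
  step 10: ref 6 -> HIT, frames=[6,4] (faults so far: 7)
  step 11: ref 1 -> FAULT, evict 4, frames=[6,1] (faults so far: 8)
  step 12: ref 6 -> HIT, frames=[6,1] (faults so far: 8)
  FIFO total faults: 8
--- LRU ---
  step 0: ref 3 -> FAULT, frames=[3,-] (faults so far: 1)
  step 1: ref 2 -> FAULT, frames=[3,2] (faults so far: 2)
  step 2: ref 1 -> FAULT, evict 3, frames=[1,2] (faults so far: 3)
  step 3: ref 7 -> FAULT, evict 2, frames=[1,7] (faults so far: 4)
  step 4: ref 2 -> FAULT, evict 1, frames=[2,7] (faults so far: 5)
  step 5: ref 7 -> HIT, frames=[2,7] (faults so far: 5)
  step 6: ref 7 -> HIT, frames=[2,7] (faults so far: 5)
  step 7: ref 4 -> FAULT, evict 2, frames=[4,7] (faults so far: 6)
  step 8: ref 4 -> HIT, frames=[4,7] (faults so far: 6)
  step 9: ref 6 -> FAULT, evict 7, frames=[4,6] (faults so far: 7)
  step 10: ref 6 -> HIT, frames=[4,6] (faults so far: 7)
  step 11: ref 1 -> FAULT, evict 4, frames=[1,6] (faults so far: 8)
  step 12: ref 6 -> HIT, frames=[1,6] (faults so far: 8)
  LRU total faults: 8
--- Optimal ---
  step 0: ref 3 -> FAULT, frames=[3,-] (faults so far: 1)
  step 1: ref 2 -> FAULT, frames=[3,2] (faults so far: 2)
  step 2: ref 1 -> FAULT, evict 3, frames=[1,2] (faults so far: 3)
  step 3: ref 7 -> FAULT, evict 1, frames=[7,2] (faults so far: 4)
  step 4: ref 2 -> HIT, frames=[7,2] (faults so far: 4)
  step 5: ref 7 -> HIT, frames=[7,2] (faults so far: 4)
  step 6: ref 7 -> HIT, frames=[7,2] (faults so far: 4)
  step 7: ref 4 -> FAULT, evict 2, frames=[7,4] (faults so far: 5)
  step 8: ref 4 -> HIT, frames=[7,4] (faults so far: 5)
  step 9: ref 6 -> FAULT, evict 4, frames=[7,6] (faults so far: 6)
  step 10: ref 6 -> HIT, frames=[7,6] (faults so far: 6)
  step 11: ref 1 -> FAULT, evict 7, frames=[1,6] (faults so far: 7)
  step 12: ref 6 -> HIT, frames=[1,6] (faults so far: 7)
  Optimal total faults: 7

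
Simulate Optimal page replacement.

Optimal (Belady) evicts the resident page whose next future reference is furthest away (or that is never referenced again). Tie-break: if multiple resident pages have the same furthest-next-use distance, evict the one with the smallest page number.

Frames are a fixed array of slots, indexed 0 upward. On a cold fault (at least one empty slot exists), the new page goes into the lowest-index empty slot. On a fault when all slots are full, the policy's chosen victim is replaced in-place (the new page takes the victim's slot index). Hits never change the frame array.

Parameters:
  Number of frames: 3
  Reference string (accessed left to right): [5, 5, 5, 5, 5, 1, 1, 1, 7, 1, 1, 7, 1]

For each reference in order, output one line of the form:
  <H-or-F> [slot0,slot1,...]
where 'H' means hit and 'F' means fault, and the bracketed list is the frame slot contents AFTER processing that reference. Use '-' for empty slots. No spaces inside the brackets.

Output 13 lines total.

F [5,-,-]
H [5,-,-]
H [5,-,-]
H [5,-,-]
H [5,-,-]
F [5,1,-]
H [5,1,-]
H [5,1,-]
F [5,1,7]
H [5,1,7]
H [5,1,7]
H [5,1,7]
H [5,1,7]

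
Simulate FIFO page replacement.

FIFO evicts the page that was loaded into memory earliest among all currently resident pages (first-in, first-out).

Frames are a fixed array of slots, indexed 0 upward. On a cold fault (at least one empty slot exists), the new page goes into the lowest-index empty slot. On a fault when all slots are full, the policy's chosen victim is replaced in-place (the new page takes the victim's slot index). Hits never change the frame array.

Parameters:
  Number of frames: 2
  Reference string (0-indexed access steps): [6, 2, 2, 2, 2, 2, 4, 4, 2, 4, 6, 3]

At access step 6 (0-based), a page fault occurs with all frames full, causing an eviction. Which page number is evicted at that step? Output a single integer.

Step 0: ref 6 -> FAULT, frames=[6,-]
Step 1: ref 2 -> FAULT, frames=[6,2]
Step 2: ref 2 -> HIT, frames=[6,2]
Step 3: ref 2 -> HIT, frames=[6,2]
Step 4: ref 2 -> HIT, frames=[6,2]
Step 5: ref 2 -> HIT, frames=[6,2]
Step 6: ref 4 -> FAULT, evict 6, frames=[4,2]
At step 6: evicted page 6

Answer: 6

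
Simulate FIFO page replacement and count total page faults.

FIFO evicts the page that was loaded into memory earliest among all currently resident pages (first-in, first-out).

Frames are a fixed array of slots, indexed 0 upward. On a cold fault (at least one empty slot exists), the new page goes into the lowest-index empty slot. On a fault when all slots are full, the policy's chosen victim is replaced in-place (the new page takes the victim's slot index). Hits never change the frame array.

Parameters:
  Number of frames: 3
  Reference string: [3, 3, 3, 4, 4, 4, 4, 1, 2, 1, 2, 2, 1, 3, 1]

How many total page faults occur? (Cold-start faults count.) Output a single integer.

Step 0: ref 3 → FAULT, frames=[3,-,-]
Step 1: ref 3 → HIT, frames=[3,-,-]
Step 2: ref 3 → HIT, frames=[3,-,-]
Step 3: ref 4 → FAULT, frames=[3,4,-]
Step 4: ref 4 → HIT, frames=[3,4,-]
Step 5: ref 4 → HIT, frames=[3,4,-]
Step 6: ref 4 → HIT, frames=[3,4,-]
Step 7: ref 1 → FAULT, frames=[3,4,1]
Step 8: ref 2 → FAULT (evict 3), frames=[2,4,1]
Step 9: ref 1 → HIT, frames=[2,4,1]
Step 10: ref 2 → HIT, frames=[2,4,1]
Step 11: ref 2 → HIT, frames=[2,4,1]
Step 12: ref 1 → HIT, frames=[2,4,1]
Step 13: ref 3 → FAULT (evict 4), frames=[2,3,1]
Step 14: ref 1 → HIT, frames=[2,3,1]
Total faults: 5

Answer: 5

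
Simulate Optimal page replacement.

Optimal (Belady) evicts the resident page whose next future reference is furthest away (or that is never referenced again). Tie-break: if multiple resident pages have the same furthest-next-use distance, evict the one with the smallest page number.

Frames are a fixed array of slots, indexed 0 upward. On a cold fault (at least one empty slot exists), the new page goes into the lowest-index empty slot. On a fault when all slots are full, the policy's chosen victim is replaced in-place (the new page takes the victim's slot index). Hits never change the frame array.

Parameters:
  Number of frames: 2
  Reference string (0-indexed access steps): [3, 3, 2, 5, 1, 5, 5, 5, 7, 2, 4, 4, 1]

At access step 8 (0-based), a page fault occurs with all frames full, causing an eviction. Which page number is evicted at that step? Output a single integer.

Answer: 5

Derivation:
Step 0: ref 3 -> FAULT, frames=[3,-]
Step 1: ref 3 -> HIT, frames=[3,-]
Step 2: ref 2 -> FAULT, frames=[3,2]
Step 3: ref 5 -> FAULT, evict 3, frames=[5,2]
Step 4: ref 1 -> FAULT, evict 2, frames=[5,1]
Step 5: ref 5 -> HIT, frames=[5,1]
Step 6: ref 5 -> HIT, frames=[5,1]
Step 7: ref 5 -> HIT, frames=[5,1]
Step 8: ref 7 -> FAULT, evict 5, frames=[7,1]
At step 8: evicted page 5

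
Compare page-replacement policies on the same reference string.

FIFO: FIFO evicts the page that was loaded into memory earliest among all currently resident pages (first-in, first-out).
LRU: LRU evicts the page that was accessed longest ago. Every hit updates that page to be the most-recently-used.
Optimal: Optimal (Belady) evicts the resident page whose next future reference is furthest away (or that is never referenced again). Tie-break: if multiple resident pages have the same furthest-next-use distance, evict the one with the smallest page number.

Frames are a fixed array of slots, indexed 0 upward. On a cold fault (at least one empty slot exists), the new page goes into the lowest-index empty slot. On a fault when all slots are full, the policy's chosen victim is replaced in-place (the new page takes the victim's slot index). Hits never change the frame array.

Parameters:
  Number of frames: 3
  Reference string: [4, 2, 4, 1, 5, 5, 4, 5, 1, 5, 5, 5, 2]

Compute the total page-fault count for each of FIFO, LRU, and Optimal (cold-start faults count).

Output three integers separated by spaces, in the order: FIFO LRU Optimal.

--- FIFO ---
  step 0: ref 4 -> FAULT, frames=[4,-,-] (faults so far: 1)
  step 1: ref 2 -> FAULT, frames=[4,2,-] (faults so far: 2)
  step 2: ref 4 -> HIT, frames=[4,2,-] (faults so far: 2)
  step 3: ref 1 -> FAULT, frames=[4,2,1] (faults so far: 3)
  step 4: ref 5 -> FAULT, evict 4, frames=[5,2,1] (faults so far: 4)
  step 5: ref 5 -> HIT, frames=[5,2,1] (faults so far: 4)
  step 6: ref 4 -> FAULT, evict 2, frames=[5,4,1] (faults so far: 5)
  step 7: ref 5 -> HIT, frames=[5,4,1] (faults so far: 5)
  step 8: ref 1 -> HIT, frames=[5,4,1] (faults so far: 5)
  step 9: ref 5 -> HIT, frames=[5,4,1] (faults so far: 5)
  step 10: ref 5 -> HIT, frames=[5,4,1] (faults so far: 5)
  step 11: ref 5 -> HIT, frames=[5,4,1] (faults so far: 5)
  step 12: ref 2 -> FAULT, evict 1, frames=[5,4,2] (faults so far: 6)
  FIFO total faults: 6
--- LRU ---
  step 0: ref 4 -> FAULT, frames=[4,-,-] (faults so far: 1)
  step 1: ref 2 -> FAULT, frames=[4,2,-] (faults so far: 2)
  step 2: ref 4 -> HIT, frames=[4,2,-] (faults so far: 2)
  step 3: ref 1 -> FAULT, frames=[4,2,1] (faults so far: 3)
  step 4: ref 5 -> FAULT, evict 2, frames=[4,5,1] (faults so far: 4)
  step 5: ref 5 -> HIT, frames=[4,5,1] (faults so far: 4)
  step 6: ref 4 -> HIT, frames=[4,5,1] (faults so far: 4)
  step 7: ref 5 -> HIT, frames=[4,5,1] (faults so far: 4)
  step 8: ref 1 -> HIT, frames=[4,5,1] (faults so far: 4)
  step 9: ref 5 -> HIT, frames=[4,5,1] (faults so far: 4)
  step 10: ref 5 -> HIT, frames=[4,5,1] (faults so far: 4)
  step 11: ref 5 -> HIT, frames=[4,5,1] (faults so far: 4)
  step 12: ref 2 -> FAULT, evict 4, frames=[2,5,1] (faults so far: 5)
  LRU total faults: 5
--- Optimal ---
  step 0: ref 4 -> FAULT, frames=[4,-,-] (faults so far: 1)
  step 1: ref 2 -> FAULT, frames=[4,2,-] (faults so far: 2)
  step 2: ref 4 -> HIT, frames=[4,2,-] (faults so far: 2)
  step 3: ref 1 -> FAULT, frames=[4,2,1] (faults so far: 3)
  step 4: ref 5 -> FAULT, evict 2, frames=[4,5,1] (faults so far: 4)
  step 5: ref 5 -> HIT, frames=[4,5,1] (faults so far: 4)
  step 6: ref 4 -> HIT, frames=[4,5,1] (faults so far: 4)
  step 7: ref 5 -> HIT, frames=[4,5,1] (faults so far: 4)
  step 8: ref 1 -> HIT, frames=[4,5,1] (faults so far: 4)
  step 9: ref 5 -> HIT, frames=[4,5,1] (faults so far: 4)
  step 10: ref 5 -> HIT, frames=[4,5,1] (faults so far: 4)
  step 11: ref 5 -> HIT, frames=[4,5,1] (faults so far: 4)
  step 12: ref 2 -> FAULT, evict 1, frames=[4,5,2] (faults so far: 5)
  Optimal total faults: 5

Answer: 6 5 5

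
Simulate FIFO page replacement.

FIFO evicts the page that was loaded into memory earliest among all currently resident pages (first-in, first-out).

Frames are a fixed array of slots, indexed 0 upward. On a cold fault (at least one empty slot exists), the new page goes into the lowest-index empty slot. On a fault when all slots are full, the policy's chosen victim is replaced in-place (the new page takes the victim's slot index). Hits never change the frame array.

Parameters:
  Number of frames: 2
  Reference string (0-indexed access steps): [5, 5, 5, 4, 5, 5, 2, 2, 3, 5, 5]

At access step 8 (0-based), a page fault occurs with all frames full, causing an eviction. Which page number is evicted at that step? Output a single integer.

Answer: 4

Derivation:
Step 0: ref 5 -> FAULT, frames=[5,-]
Step 1: ref 5 -> HIT, frames=[5,-]
Step 2: ref 5 -> HIT, frames=[5,-]
Step 3: ref 4 -> FAULT, frames=[5,4]
Step 4: ref 5 -> HIT, frames=[5,4]
Step 5: ref 5 -> HIT, frames=[5,4]
Step 6: ref 2 -> FAULT, evict 5, frames=[2,4]
Step 7: ref 2 -> HIT, frames=[2,4]
Step 8: ref 3 -> FAULT, evict 4, frames=[2,3]
At step 8: evicted page 4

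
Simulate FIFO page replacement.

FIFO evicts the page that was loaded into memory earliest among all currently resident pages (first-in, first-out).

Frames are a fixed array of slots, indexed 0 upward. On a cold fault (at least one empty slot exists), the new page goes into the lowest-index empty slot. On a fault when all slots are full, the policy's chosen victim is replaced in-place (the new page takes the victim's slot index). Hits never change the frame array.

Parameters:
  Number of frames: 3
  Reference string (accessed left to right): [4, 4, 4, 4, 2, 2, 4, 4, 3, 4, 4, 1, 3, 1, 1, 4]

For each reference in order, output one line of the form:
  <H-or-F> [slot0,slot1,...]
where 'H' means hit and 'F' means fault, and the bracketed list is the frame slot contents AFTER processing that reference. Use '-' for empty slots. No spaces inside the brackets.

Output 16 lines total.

F [4,-,-]
H [4,-,-]
H [4,-,-]
H [4,-,-]
F [4,2,-]
H [4,2,-]
H [4,2,-]
H [4,2,-]
F [4,2,3]
H [4,2,3]
H [4,2,3]
F [1,2,3]
H [1,2,3]
H [1,2,3]
H [1,2,3]
F [1,4,3]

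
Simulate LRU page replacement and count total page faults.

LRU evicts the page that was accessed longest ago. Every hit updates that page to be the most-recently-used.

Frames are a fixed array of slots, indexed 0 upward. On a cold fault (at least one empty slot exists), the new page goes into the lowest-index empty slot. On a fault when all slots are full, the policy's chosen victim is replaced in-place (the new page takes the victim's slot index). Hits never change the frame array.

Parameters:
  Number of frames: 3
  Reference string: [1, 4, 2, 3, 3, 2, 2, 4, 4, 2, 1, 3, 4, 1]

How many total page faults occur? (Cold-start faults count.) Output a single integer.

Answer: 7

Derivation:
Step 0: ref 1 → FAULT, frames=[1,-,-]
Step 1: ref 4 → FAULT, frames=[1,4,-]
Step 2: ref 2 → FAULT, frames=[1,4,2]
Step 3: ref 3 → FAULT (evict 1), frames=[3,4,2]
Step 4: ref 3 → HIT, frames=[3,4,2]
Step 5: ref 2 → HIT, frames=[3,4,2]
Step 6: ref 2 → HIT, frames=[3,4,2]
Step 7: ref 4 → HIT, frames=[3,4,2]
Step 8: ref 4 → HIT, frames=[3,4,2]
Step 9: ref 2 → HIT, frames=[3,4,2]
Step 10: ref 1 → FAULT (evict 3), frames=[1,4,2]
Step 11: ref 3 → FAULT (evict 4), frames=[1,3,2]
Step 12: ref 4 → FAULT (evict 2), frames=[1,3,4]
Step 13: ref 1 → HIT, frames=[1,3,4]
Total faults: 7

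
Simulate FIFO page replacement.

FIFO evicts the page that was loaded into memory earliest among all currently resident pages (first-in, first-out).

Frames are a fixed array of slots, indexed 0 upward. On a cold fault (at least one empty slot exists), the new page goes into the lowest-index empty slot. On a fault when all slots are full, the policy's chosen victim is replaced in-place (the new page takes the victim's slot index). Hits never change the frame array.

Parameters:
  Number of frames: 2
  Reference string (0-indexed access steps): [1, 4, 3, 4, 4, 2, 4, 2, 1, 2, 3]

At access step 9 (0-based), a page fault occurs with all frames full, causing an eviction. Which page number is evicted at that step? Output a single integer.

Step 0: ref 1 -> FAULT, frames=[1,-]
Step 1: ref 4 -> FAULT, frames=[1,4]
Step 2: ref 3 -> FAULT, evict 1, frames=[3,4]
Step 3: ref 4 -> HIT, frames=[3,4]
Step 4: ref 4 -> HIT, frames=[3,4]
Step 5: ref 2 -> FAULT, evict 4, frames=[3,2]
Step 6: ref 4 -> FAULT, evict 3, frames=[4,2]
Step 7: ref 2 -> HIT, frames=[4,2]
Step 8: ref 1 -> FAULT, evict 2, frames=[4,1]
Step 9: ref 2 -> FAULT, evict 4, frames=[2,1]
At step 9: evicted page 4

Answer: 4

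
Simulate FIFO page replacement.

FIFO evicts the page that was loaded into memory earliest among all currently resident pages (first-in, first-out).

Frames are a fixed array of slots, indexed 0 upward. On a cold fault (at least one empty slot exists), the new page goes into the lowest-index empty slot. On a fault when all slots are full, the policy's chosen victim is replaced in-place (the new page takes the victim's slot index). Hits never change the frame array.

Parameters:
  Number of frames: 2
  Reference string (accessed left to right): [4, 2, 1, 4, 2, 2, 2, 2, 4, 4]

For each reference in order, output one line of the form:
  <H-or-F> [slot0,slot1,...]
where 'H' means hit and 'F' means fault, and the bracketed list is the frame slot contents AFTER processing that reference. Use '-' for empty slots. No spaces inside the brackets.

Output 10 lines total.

F [4,-]
F [4,2]
F [1,2]
F [1,4]
F [2,4]
H [2,4]
H [2,4]
H [2,4]
H [2,4]
H [2,4]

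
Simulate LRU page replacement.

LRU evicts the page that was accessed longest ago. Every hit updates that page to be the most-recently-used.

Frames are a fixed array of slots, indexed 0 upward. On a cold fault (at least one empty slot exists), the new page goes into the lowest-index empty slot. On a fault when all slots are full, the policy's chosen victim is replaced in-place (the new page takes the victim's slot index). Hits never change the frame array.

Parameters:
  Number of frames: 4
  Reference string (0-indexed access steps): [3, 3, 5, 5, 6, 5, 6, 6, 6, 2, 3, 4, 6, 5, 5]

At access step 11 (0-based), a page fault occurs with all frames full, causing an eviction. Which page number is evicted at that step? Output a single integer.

Step 0: ref 3 -> FAULT, frames=[3,-,-,-]
Step 1: ref 3 -> HIT, frames=[3,-,-,-]
Step 2: ref 5 -> FAULT, frames=[3,5,-,-]
Step 3: ref 5 -> HIT, frames=[3,5,-,-]
Step 4: ref 6 -> FAULT, frames=[3,5,6,-]
Step 5: ref 5 -> HIT, frames=[3,5,6,-]
Step 6: ref 6 -> HIT, frames=[3,5,6,-]
Step 7: ref 6 -> HIT, frames=[3,5,6,-]
Step 8: ref 6 -> HIT, frames=[3,5,6,-]
Step 9: ref 2 -> FAULT, frames=[3,5,6,2]
Step 10: ref 3 -> HIT, frames=[3,5,6,2]
Step 11: ref 4 -> FAULT, evict 5, frames=[3,4,6,2]
At step 11: evicted page 5

Answer: 5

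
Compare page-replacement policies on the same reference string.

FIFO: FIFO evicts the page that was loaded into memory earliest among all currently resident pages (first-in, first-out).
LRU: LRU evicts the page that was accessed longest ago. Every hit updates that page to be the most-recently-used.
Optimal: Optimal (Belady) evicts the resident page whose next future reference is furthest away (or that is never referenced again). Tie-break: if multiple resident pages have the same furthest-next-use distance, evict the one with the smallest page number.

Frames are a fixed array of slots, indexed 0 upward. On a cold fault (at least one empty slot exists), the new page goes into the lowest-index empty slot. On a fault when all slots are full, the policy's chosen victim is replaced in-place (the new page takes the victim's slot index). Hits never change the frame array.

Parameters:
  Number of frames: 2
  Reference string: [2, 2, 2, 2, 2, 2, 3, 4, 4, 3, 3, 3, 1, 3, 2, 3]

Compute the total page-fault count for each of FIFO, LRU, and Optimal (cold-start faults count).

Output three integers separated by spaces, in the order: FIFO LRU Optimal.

Answer: 6 5 5

Derivation:
--- FIFO ---
  step 0: ref 2 -> FAULT, frames=[2,-] (faults so far: 1)
  step 1: ref 2 -> HIT, frames=[2,-] (faults so far: 1)
  step 2: ref 2 -> HIT, frames=[2,-] (faults so far: 1)
  step 3: ref 2 -> HIT, frames=[2,-] (faults so far: 1)
  step 4: ref 2 -> HIT, frames=[2,-] (faults so far: 1)
  step 5: ref 2 -> HIT, frames=[2,-] (faults so far: 1)
  step 6: ref 3 -> FAULT, frames=[2,3] (faults so far: 2)
  step 7: ref 4 -> FAULT, evict 2, frames=[4,3] (faults so far: 3)
  step 8: ref 4 -> HIT, frames=[4,3] (faults so far: 3)
  step 9: ref 3 -> HIT, frames=[4,3] (faults so far: 3)
  step 10: ref 3 -> HIT, frames=[4,3] (faults so far: 3)
  step 11: ref 3 -> HIT, frames=[4,3] (faults so far: 3)
  step 12: ref 1 -> FAULT, evict 3, frames=[4,1] (faults so far: 4)
  step 13: ref 3 -> FAULT, evict 4, frames=[3,1] (faults so far: 5)
  step 14: ref 2 -> FAULT, evict 1, frames=[3,2] (faults so far: 6)
  step 15: ref 3 -> HIT, frames=[3,2] (faults so far: 6)
  FIFO total faults: 6
--- LRU ---
  step 0: ref 2 -> FAULT, frames=[2,-] (faults so far: 1)
  step 1: ref 2 -> HIT, frames=[2,-] (faults so far: 1)
  step 2: ref 2 -> HIT, frames=[2,-] (faults so far: 1)
  step 3: ref 2 -> HIT, frames=[2,-] (faults so far: 1)
  step 4: ref 2 -> HIT, frames=[2,-] (faults so far: 1)
  step 5: ref 2 -> HIT, frames=[2,-] (faults so far: 1)
  step 6: ref 3 -> FAULT, frames=[2,3] (faults so far: 2)
  step 7: ref 4 -> FAULT, evict 2, frames=[4,3] (faults so far: 3)
  step 8: ref 4 -> HIT, frames=[4,3] (faults so far: 3)
  step 9: ref 3 -> HIT, frames=[4,3] (faults so far: 3)
  step 10: ref 3 -> HIT, frames=[4,3] (faults so far: 3)
  step 11: ref 3 -> HIT, frames=[4,3] (faults so far: 3)
  step 12: ref 1 -> FAULT, evict 4, frames=[1,3] (faults so far: 4)
  step 13: ref 3 -> HIT, frames=[1,3] (faults so far: 4)
  step 14: ref 2 -> FAULT, evict 1, frames=[2,3] (faults so far: 5)
  step 15: ref 3 -> HIT, frames=[2,3] (faults so far: 5)
  LRU total faults: 5
--- Optimal ---
  step 0: ref 2 -> FAULT, frames=[2,-] (faults so far: 1)
  step 1: ref 2 -> HIT, frames=[2,-] (faults so far: 1)
  step 2: ref 2 -> HIT, frames=[2,-] (faults so far: 1)
  step 3: ref 2 -> HIT, frames=[2,-] (faults so far: 1)
  step 4: ref 2 -> HIT, frames=[2,-] (faults so far: 1)
  step 5: ref 2 -> HIT, frames=[2,-] (faults so far: 1)
  step 6: ref 3 -> FAULT, frames=[2,3] (faults so far: 2)
  step 7: ref 4 -> FAULT, evict 2, frames=[4,3] (faults so far: 3)
  step 8: ref 4 -> HIT, frames=[4,3] (faults so far: 3)
  step 9: ref 3 -> HIT, frames=[4,3] (faults so far: 3)
  step 10: ref 3 -> HIT, frames=[4,3] (faults so far: 3)
  step 11: ref 3 -> HIT, frames=[4,3] (faults so far: 3)
  step 12: ref 1 -> FAULT, evict 4, frames=[1,3] (faults so far: 4)
  step 13: ref 3 -> HIT, frames=[1,3] (faults so far: 4)
  step 14: ref 2 -> FAULT, evict 1, frames=[2,3] (faults so far: 5)
  step 15: ref 3 -> HIT, frames=[2,3] (faults so far: 5)
  Optimal total faults: 5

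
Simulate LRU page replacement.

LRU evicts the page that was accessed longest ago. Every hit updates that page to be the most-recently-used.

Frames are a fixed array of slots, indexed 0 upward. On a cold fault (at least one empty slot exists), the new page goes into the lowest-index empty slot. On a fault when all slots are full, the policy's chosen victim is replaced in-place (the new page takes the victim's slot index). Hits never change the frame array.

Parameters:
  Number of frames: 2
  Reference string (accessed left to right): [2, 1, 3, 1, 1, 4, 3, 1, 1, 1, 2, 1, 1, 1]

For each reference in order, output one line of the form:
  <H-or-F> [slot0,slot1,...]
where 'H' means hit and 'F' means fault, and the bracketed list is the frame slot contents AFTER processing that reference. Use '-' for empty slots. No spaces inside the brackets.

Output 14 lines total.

F [2,-]
F [2,1]
F [3,1]
H [3,1]
H [3,1]
F [4,1]
F [4,3]
F [1,3]
H [1,3]
H [1,3]
F [1,2]
H [1,2]
H [1,2]
H [1,2]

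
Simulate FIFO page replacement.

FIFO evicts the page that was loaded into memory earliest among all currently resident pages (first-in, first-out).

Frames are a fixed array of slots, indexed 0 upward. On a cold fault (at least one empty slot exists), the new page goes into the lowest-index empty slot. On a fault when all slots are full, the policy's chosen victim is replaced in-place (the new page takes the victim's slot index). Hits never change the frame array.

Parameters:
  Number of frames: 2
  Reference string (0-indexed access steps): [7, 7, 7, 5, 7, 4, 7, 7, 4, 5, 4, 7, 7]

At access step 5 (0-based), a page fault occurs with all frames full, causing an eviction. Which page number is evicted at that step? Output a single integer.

Step 0: ref 7 -> FAULT, frames=[7,-]
Step 1: ref 7 -> HIT, frames=[7,-]
Step 2: ref 7 -> HIT, frames=[7,-]
Step 3: ref 5 -> FAULT, frames=[7,5]
Step 4: ref 7 -> HIT, frames=[7,5]
Step 5: ref 4 -> FAULT, evict 7, frames=[4,5]
At step 5: evicted page 7

Answer: 7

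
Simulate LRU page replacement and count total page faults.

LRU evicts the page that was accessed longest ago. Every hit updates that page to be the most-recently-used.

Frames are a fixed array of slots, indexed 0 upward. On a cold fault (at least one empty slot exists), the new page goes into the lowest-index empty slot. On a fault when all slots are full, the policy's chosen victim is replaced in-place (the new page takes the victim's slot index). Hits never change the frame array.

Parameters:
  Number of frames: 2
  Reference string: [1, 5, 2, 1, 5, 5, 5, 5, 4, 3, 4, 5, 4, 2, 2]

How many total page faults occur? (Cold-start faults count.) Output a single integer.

Step 0: ref 1 → FAULT, frames=[1,-]
Step 1: ref 5 → FAULT, frames=[1,5]
Step 2: ref 2 → FAULT (evict 1), frames=[2,5]
Step 3: ref 1 → FAULT (evict 5), frames=[2,1]
Step 4: ref 5 → FAULT (evict 2), frames=[5,1]
Step 5: ref 5 → HIT, frames=[5,1]
Step 6: ref 5 → HIT, frames=[5,1]
Step 7: ref 5 → HIT, frames=[5,1]
Step 8: ref 4 → FAULT (evict 1), frames=[5,4]
Step 9: ref 3 → FAULT (evict 5), frames=[3,4]
Step 10: ref 4 → HIT, frames=[3,4]
Step 11: ref 5 → FAULT (evict 3), frames=[5,4]
Step 12: ref 4 → HIT, frames=[5,4]
Step 13: ref 2 → FAULT (evict 5), frames=[2,4]
Step 14: ref 2 → HIT, frames=[2,4]
Total faults: 9

Answer: 9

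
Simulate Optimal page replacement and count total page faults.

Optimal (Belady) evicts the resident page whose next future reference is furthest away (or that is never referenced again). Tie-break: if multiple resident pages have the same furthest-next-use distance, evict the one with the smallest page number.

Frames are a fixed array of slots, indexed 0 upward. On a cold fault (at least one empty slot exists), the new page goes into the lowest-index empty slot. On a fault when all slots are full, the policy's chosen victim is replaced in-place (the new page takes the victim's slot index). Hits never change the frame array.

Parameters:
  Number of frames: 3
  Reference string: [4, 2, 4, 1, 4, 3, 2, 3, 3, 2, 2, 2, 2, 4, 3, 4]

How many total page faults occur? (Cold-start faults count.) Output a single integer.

Answer: 4

Derivation:
Step 0: ref 4 → FAULT, frames=[4,-,-]
Step 1: ref 2 → FAULT, frames=[4,2,-]
Step 2: ref 4 → HIT, frames=[4,2,-]
Step 3: ref 1 → FAULT, frames=[4,2,1]
Step 4: ref 4 → HIT, frames=[4,2,1]
Step 5: ref 3 → FAULT (evict 1), frames=[4,2,3]
Step 6: ref 2 → HIT, frames=[4,2,3]
Step 7: ref 3 → HIT, frames=[4,2,3]
Step 8: ref 3 → HIT, frames=[4,2,3]
Step 9: ref 2 → HIT, frames=[4,2,3]
Step 10: ref 2 → HIT, frames=[4,2,3]
Step 11: ref 2 → HIT, frames=[4,2,3]
Step 12: ref 2 → HIT, frames=[4,2,3]
Step 13: ref 4 → HIT, frames=[4,2,3]
Step 14: ref 3 → HIT, frames=[4,2,3]
Step 15: ref 4 → HIT, frames=[4,2,3]
Total faults: 4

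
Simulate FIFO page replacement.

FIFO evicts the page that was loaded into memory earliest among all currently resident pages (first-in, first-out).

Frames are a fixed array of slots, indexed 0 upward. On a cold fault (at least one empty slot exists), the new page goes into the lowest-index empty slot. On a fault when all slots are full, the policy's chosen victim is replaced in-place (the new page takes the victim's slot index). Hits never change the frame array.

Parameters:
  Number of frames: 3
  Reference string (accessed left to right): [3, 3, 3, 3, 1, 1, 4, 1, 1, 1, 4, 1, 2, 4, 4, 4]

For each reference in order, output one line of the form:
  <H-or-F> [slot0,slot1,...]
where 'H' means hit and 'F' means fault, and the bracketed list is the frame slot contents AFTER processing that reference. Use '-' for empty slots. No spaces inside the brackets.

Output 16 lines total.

F [3,-,-]
H [3,-,-]
H [3,-,-]
H [3,-,-]
F [3,1,-]
H [3,1,-]
F [3,1,4]
H [3,1,4]
H [3,1,4]
H [3,1,4]
H [3,1,4]
H [3,1,4]
F [2,1,4]
H [2,1,4]
H [2,1,4]
H [2,1,4]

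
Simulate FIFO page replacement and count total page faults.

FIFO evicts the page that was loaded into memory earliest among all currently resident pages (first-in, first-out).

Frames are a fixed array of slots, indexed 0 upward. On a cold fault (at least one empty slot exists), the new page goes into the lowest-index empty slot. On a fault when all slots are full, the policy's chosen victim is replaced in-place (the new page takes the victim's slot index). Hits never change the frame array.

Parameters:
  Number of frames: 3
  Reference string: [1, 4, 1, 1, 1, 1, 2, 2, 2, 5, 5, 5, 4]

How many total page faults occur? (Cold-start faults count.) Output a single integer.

Step 0: ref 1 → FAULT, frames=[1,-,-]
Step 1: ref 4 → FAULT, frames=[1,4,-]
Step 2: ref 1 → HIT, frames=[1,4,-]
Step 3: ref 1 → HIT, frames=[1,4,-]
Step 4: ref 1 → HIT, frames=[1,4,-]
Step 5: ref 1 → HIT, frames=[1,4,-]
Step 6: ref 2 → FAULT, frames=[1,4,2]
Step 7: ref 2 → HIT, frames=[1,4,2]
Step 8: ref 2 → HIT, frames=[1,4,2]
Step 9: ref 5 → FAULT (evict 1), frames=[5,4,2]
Step 10: ref 5 → HIT, frames=[5,4,2]
Step 11: ref 5 → HIT, frames=[5,4,2]
Step 12: ref 4 → HIT, frames=[5,4,2]
Total faults: 4

Answer: 4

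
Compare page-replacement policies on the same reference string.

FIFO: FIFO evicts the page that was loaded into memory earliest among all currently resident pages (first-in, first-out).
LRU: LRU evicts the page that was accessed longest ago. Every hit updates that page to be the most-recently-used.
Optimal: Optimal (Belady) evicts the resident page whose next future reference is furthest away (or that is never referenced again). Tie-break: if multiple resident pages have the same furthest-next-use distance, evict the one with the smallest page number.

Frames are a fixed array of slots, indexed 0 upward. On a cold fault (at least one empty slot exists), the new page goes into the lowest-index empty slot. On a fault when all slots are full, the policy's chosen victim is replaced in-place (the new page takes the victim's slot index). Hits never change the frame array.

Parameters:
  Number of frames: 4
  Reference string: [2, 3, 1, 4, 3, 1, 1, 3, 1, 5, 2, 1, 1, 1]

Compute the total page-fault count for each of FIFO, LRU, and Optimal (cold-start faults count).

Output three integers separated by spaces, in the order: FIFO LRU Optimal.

Answer: 6 6 5

Derivation:
--- FIFO ---
  step 0: ref 2 -> FAULT, frames=[2,-,-,-] (faults so far: 1)
  step 1: ref 3 -> FAULT, frames=[2,3,-,-] (faults so far: 2)
  step 2: ref 1 -> FAULT, frames=[2,3,1,-] (faults so far: 3)
  step 3: ref 4 -> FAULT, frames=[2,3,1,4] (faults so far: 4)
  step 4: ref 3 -> HIT, frames=[2,3,1,4] (faults so far: 4)
  step 5: ref 1 -> HIT, frames=[2,3,1,4] (faults so far: 4)
  step 6: ref 1 -> HIT, frames=[2,3,1,4] (faults so far: 4)
  step 7: ref 3 -> HIT, frames=[2,3,1,4] (faults so far: 4)
  step 8: ref 1 -> HIT, frames=[2,3,1,4] (faults so far: 4)
  step 9: ref 5 -> FAULT, evict 2, frames=[5,3,1,4] (faults so far: 5)
  step 10: ref 2 -> FAULT, evict 3, frames=[5,2,1,4] (faults so far: 6)
  step 11: ref 1 -> HIT, frames=[5,2,1,4] (faults so far: 6)
  step 12: ref 1 -> HIT, frames=[5,2,1,4] (faults so far: 6)
  step 13: ref 1 -> HIT, frames=[5,2,1,4] (faults so far: 6)
  FIFO total faults: 6
--- LRU ---
  step 0: ref 2 -> FAULT, frames=[2,-,-,-] (faults so far: 1)
  step 1: ref 3 -> FAULT, frames=[2,3,-,-] (faults so far: 2)
  step 2: ref 1 -> FAULT, frames=[2,3,1,-] (faults so far: 3)
  step 3: ref 4 -> FAULT, frames=[2,3,1,4] (faults so far: 4)
  step 4: ref 3 -> HIT, frames=[2,3,1,4] (faults so far: 4)
  step 5: ref 1 -> HIT, frames=[2,3,1,4] (faults so far: 4)
  step 6: ref 1 -> HIT, frames=[2,3,1,4] (faults so far: 4)
  step 7: ref 3 -> HIT, frames=[2,3,1,4] (faults so far: 4)
  step 8: ref 1 -> HIT, frames=[2,3,1,4] (faults so far: 4)
  step 9: ref 5 -> FAULT, evict 2, frames=[5,3,1,4] (faults so far: 5)
  step 10: ref 2 -> FAULT, evict 4, frames=[5,3,1,2] (faults so far: 6)
  step 11: ref 1 -> HIT, frames=[5,3,1,2] (faults so far: 6)
  step 12: ref 1 -> HIT, frames=[5,3,1,2] (faults so far: 6)
  step 13: ref 1 -> HIT, frames=[5,3,1,2] (faults so far: 6)
  LRU total faults: 6
--- Optimal ---
  step 0: ref 2 -> FAULT, frames=[2,-,-,-] (faults so far: 1)
  step 1: ref 3 -> FAULT, frames=[2,3,-,-] (faults so far: 2)
  step 2: ref 1 -> FAULT, frames=[2,3,1,-] (faults so far: 3)
  step 3: ref 4 -> FAULT, frames=[2,3,1,4] (faults so far: 4)
  step 4: ref 3 -> HIT, frames=[2,3,1,4] (faults so far: 4)
  step 5: ref 1 -> HIT, frames=[2,3,1,4] (faults so far: 4)
  step 6: ref 1 -> HIT, frames=[2,3,1,4] (faults so far: 4)
  step 7: ref 3 -> HIT, frames=[2,3,1,4] (faults so far: 4)
  step 8: ref 1 -> HIT, frames=[2,3,1,4] (faults so far: 4)
  step 9: ref 5 -> FAULT, evict 3, frames=[2,5,1,4] (faults so far: 5)
  step 10: ref 2 -> HIT, frames=[2,5,1,4] (faults so far: 5)
  step 11: ref 1 -> HIT, frames=[2,5,1,4] (faults so far: 5)
  step 12: ref 1 -> HIT, frames=[2,5,1,4] (faults so far: 5)
  step 13: ref 1 -> HIT, frames=[2,5,1,4] (faults so far: 5)
  Optimal total faults: 5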